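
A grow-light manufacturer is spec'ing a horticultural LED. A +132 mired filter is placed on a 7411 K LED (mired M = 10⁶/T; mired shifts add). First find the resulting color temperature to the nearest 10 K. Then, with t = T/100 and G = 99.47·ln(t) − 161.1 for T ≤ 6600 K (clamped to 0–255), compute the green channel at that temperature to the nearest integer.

M_in = 10⁶/7411 = 134.93; M_out = 134.93 + (+132) = 266.93.
T_out = 10⁶/266.93 = 3746.2 K → 3750 K; t = 37.5.
G = 99.47·ln 37.5 − 161.1 = 99.47·3.6243 − 161.1 = 199.413.
Rounded: 199.

199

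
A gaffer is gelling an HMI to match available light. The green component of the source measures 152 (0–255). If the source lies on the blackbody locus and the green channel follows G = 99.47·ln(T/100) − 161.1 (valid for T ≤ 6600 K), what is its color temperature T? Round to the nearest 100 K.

2300 K

ln t = (152 + 161.1) / 99.47 = 3.1477.
t = e^3.1477 = 23.282.
T = 100·t = 2328 K → 2300 K to the nearest 100 K.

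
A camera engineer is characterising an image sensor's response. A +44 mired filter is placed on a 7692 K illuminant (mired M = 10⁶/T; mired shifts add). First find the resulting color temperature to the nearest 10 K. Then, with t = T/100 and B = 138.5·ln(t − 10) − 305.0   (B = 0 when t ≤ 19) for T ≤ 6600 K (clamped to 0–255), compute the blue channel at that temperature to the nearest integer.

230

M_in = 10⁶/7692 = 130.01; M_out = 130.01 + (+44) = 174.01.
T_out = 10⁶/174.01 = 5747.0 K → 5750 K; t = 57.5.
B = 138.5·ln(57.5 − 10) − 305.0 = 138.5·ln 47.5 − 305.0 = 138.5·3.8607 − 305.0 = 229.711.
Rounded: 230.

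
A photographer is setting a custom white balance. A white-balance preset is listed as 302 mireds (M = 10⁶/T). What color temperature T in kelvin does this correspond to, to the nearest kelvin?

3311 K

T = 10⁶ / 302 = 3311.26 K → 3311 K.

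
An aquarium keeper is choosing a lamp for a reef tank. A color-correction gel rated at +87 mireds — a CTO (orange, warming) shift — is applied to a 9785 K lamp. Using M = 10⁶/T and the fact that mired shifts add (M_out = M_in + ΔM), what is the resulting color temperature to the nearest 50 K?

M_in = 10⁶/9785 = 102.20 mireds.
M_out = 102.20 + (+87) = 189.20 mireds.
T_out = 10⁶/189.20 = 5285.5 K → 5300 K.

5300 K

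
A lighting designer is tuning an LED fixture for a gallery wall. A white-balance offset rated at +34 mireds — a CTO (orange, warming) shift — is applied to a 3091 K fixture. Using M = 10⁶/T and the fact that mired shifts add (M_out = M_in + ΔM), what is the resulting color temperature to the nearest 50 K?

M_in = 10⁶/3091 = 323.52 mireds.
M_out = 323.52 + (+34) = 357.52 mireds.
T_out = 10⁶/357.52 = 2797.0 K → 2800 K.

2800 K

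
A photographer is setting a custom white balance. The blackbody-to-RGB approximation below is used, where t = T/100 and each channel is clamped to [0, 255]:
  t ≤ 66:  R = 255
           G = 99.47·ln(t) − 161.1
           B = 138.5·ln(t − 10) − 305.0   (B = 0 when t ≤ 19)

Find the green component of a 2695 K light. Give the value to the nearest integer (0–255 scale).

167

t = 2695/100 = 26.95; the t ≤ 66 branch applies.
G = 99.47·ln 26.95 − 161.1 = 99.47·3.2940 − 161.1 = 166.553.
Rounded: 167.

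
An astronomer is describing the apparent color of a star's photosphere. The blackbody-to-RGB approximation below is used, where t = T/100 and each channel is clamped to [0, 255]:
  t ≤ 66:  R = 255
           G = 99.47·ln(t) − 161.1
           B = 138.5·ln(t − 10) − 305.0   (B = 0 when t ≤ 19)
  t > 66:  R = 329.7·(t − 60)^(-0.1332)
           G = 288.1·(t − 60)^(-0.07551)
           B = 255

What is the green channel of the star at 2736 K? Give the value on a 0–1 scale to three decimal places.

t = 2736/100 = 27.36; the t ≤ 66 branch applies.
G = 99.47·ln 27.36 − 161.1 = 99.47·3.3091 − 161.1 = 168.054.
On a 0–1 scale: 168.054/255 = 0.6590 → 0.659.

0.659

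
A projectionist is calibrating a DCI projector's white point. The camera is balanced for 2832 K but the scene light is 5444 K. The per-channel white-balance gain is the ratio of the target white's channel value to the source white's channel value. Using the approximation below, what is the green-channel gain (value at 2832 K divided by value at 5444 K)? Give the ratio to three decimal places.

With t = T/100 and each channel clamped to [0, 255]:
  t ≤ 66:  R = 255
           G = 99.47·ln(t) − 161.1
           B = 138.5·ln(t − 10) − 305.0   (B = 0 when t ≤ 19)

At 5444 K (t = 54.44):
  G = 99.47·ln 54.44 − 161.1 = 99.47·3.9971 − 161.1 = 236.491.
At 2832 K (t = 28.32):
  G = 99.47·ln 28.32 − 161.1 = 99.47·3.3436 − 161.1 = 171.485.
Gain = 171.485 / 236.491 = 0.7251 → 0.725.

0.725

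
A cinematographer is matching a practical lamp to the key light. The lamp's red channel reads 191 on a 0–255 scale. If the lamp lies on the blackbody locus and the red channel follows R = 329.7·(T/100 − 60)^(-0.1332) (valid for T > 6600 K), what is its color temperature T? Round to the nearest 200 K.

(t − 60)^(-0.1332) = 191/329.7 = 0.57931.
t − 60 = 0.57931^(1/-0.1332) = 0.57931^(-7.508) = 60.245, so t = 120.245.
T = 100·t = 12025 K → 12000 K to the nearest 200 K.

12000 K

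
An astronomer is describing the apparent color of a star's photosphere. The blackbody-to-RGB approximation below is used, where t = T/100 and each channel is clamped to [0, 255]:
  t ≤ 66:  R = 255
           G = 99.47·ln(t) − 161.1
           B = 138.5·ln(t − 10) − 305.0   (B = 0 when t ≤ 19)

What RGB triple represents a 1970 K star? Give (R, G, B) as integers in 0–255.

t = 1970/100 = 19.7; the t ≤ 66 branch applies.
R = 255 by definition for t ≤ 66.
G = 99.47·ln 19.7 − 161.1 = 99.47·2.9806 − 161.1 = 135.382.
B = 138.5·ln(19.7 − 10) − 305.0 = 138.5·ln 9.7 − 305.0 = 138.5·2.2721 − 305.0 = 9.689.
Rounded: (255, 135, 10).

(255, 135, 10)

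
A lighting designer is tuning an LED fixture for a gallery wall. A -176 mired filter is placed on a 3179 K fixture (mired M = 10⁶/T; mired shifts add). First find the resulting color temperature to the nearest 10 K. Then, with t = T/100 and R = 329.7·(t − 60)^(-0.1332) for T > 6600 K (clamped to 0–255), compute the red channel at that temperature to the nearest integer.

M_in = 10⁶/3179 = 314.56; M_out = 314.56 + (-176) = 138.56.
T_out = 10⁶/138.56 = 7216.9 K → 7220 K; t = 72.2.
R = 329.7·(72.2 − 60)^(-0.1332) = 329.7·12.2^(-0.1332) = 329.7·0.71663 = 236.274.
Rounded: 236.

236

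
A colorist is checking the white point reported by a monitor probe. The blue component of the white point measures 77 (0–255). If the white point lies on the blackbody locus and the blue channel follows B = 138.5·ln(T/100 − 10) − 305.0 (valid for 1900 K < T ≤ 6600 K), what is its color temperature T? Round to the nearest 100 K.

2600 K

ln(t − 10) = (77 + 305.0) / 138.5 = 2.7581.
t − 10 = e^2.7581 = 15.770, so t = 25.770.
T = 100·t = 2577 K → 2600 K to the nearest 100 K.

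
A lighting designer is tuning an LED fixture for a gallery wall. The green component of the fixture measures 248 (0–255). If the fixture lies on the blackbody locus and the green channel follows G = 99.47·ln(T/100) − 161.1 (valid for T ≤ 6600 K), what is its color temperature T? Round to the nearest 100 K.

6100 K

ln t = (248 + 161.1) / 99.47 = 4.1128.
t = e^4.1128 = 61.117.
T = 100·t = 6112 K → 6100 K to the nearest 100 K.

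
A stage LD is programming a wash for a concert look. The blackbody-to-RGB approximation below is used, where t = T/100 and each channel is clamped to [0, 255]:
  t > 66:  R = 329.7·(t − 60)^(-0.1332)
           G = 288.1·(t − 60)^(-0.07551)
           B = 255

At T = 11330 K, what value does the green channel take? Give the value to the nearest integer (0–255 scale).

t = 11330/100 = 113.3; the t > 66 branch applies.
G = 288.1·(113.3 − 60)^(-0.07551) = 288.1·53.3^(-0.07551) = 288.1·0.74065 = 213.382.
Rounded: 213.

213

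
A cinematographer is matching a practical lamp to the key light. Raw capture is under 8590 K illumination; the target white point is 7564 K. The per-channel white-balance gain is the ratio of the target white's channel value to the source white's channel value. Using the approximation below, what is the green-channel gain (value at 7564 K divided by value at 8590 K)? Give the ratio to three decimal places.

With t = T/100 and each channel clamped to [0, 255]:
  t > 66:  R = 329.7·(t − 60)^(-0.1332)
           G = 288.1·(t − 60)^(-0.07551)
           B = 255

1.039

At 8590 K (t = 85.9):
  G = 288.1·(85.9 − 60)^(-0.07551) = 288.1·25.9^(-0.07551) = 288.1·0.78214 = 225.333.
At 7564 K (t = 75.64):
  G = 288.1·(75.64 − 60)^(-0.07551) = 288.1·15.64^(-0.07551) = 288.1·0.81250 = 234.081.
Gain = 234.081 / 225.333 = 1.0388 → 1.039.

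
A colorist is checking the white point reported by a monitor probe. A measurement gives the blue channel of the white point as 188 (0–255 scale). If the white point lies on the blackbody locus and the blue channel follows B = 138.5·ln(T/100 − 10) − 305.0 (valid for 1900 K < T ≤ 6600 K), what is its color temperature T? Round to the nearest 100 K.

ln(t − 10) = (188 + 305.0) / 138.5 = 3.5596.
t − 10 = e^3.5596 = 35.148, so t = 45.148.
T = 100·t = 4515 K → 4500 K to the nearest 100 K.

4500 K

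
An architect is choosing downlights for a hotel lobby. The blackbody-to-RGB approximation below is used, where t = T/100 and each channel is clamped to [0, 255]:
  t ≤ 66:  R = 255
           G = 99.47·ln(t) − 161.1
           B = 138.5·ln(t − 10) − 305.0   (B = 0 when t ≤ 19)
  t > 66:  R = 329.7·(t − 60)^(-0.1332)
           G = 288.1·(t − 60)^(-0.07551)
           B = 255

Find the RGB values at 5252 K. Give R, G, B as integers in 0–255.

t = 5252/100 = 52.52; the t ≤ 66 branch applies.
R = 255 by definition for t ≤ 66.
G = 99.47·ln 52.52 − 161.1 = 99.47·3.9612 − 161.1 = 232.920.
B = 138.5·ln(52.52 − 10) − 305.0 = 138.5·ln 42.52 − 305.0 = 138.5·3.7500 − 305.0 = 214.371.
Rounded: (255, 233, 214).

R=255, G=233, B=214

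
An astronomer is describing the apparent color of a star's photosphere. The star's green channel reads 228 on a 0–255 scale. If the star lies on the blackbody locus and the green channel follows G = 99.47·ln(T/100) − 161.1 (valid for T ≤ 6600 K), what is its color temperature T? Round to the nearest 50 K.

ln t = (228 + 161.1) / 99.47 = 3.9117.
t = e^3.9117 = 49.985.
T = 100·t = 4999 K → 5000 K to the nearest 50 K.

5000 K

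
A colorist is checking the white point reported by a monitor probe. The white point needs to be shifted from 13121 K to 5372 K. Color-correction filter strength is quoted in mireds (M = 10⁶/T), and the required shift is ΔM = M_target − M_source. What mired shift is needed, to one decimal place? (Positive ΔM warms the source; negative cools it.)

+109.9 mireds

M_source = 10⁶/13121 = 76.214; M_target = 10⁶/5372 = 186.150.
ΔM = 186.150 − 76.214 = 109.937 → +109.9 mireds, a warming shift.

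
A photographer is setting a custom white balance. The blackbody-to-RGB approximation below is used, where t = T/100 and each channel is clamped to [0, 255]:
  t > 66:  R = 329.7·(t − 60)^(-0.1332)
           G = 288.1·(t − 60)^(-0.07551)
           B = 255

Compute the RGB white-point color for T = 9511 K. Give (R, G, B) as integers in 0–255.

t = 9511/100 = 95.11; the t > 66 branch applies.
R = 329.7·(95.11 − 60)^(-0.1332) = 329.7·35.11^(-0.1332) = 329.7·0.62251 = 205.243.
G = 288.1·(95.11 − 60)^(-0.07551) = 288.1·35.11^(-0.07551) = 288.1·0.76437 = 220.215.
B = 255 by definition for t > 66.
Rounded: (205, 220, 255).

(205, 220, 255)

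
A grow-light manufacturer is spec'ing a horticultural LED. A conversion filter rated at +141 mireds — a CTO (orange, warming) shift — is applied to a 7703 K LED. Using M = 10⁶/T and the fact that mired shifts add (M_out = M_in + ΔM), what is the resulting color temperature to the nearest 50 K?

M_in = 10⁶/7703 = 129.82 mireds.
M_out = 129.82 + (+141) = 270.82 mireds.
T_out = 10⁶/270.82 = 3692.5 K → 3700 K.

3700 K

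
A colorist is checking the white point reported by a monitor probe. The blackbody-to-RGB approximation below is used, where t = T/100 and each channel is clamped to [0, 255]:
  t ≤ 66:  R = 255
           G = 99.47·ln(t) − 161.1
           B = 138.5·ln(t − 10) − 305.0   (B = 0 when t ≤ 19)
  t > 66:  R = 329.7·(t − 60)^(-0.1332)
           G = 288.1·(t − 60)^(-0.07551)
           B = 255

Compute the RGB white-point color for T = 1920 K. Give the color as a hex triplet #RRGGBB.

#FF8502

t = 1920/100 = 19.2; the t ≤ 66 branch applies.
R = 255 by definition for t ≤ 66.
G = 99.47·ln 19.2 − 161.1 = 99.47·2.9549 − 161.1 = 132.825.
B = 138.5·ln(19.2 − 10) − 305.0 = 138.5·ln 9.2 − 305.0 = 138.5·2.2192 − 305.0 = 2.360.
Rounded: (255, 133, 2).
In hex: #FF8502.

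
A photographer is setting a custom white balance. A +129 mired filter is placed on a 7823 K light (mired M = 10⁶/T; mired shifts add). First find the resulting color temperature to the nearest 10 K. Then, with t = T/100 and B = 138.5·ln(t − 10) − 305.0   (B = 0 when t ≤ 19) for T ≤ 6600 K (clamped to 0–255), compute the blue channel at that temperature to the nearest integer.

M_in = 10⁶/7823 = 127.83; M_out = 127.83 + (+129) = 256.83.
T_out = 10⁶/256.83 = 3893.7 K → 3890 K; t = 38.9.
B = 138.5·ln(38.9 − 10) − 305.0 = 138.5·ln 28.9 − 305.0 = 138.5·3.3638 − 305.0 = 160.892.
Rounded: 161.

161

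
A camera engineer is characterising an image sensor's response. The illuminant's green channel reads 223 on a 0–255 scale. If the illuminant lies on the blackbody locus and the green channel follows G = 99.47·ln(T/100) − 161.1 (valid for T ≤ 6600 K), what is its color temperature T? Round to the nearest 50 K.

4750 K

ln t = (223 + 161.1) / 99.47 = 3.8615.
t = e^3.8615 = 47.535.
T = 100·t = 4753 K → 4750 K to the nearest 50 K.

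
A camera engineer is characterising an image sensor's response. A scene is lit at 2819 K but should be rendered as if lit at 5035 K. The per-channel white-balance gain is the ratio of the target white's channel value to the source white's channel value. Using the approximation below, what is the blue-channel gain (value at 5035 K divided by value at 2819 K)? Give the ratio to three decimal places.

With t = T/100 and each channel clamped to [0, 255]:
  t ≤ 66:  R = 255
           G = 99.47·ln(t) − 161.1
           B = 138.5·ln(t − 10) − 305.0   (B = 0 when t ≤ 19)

2.140

At 2819 K (t = 28.19):
  B = 138.5·ln(28.19 − 10) − 305.0 = 138.5·ln 18.19 − 305.0 = 138.5·2.9009 − 305.0 = 96.771.
At 5035 K (t = 50.35):
  B = 138.5·ln(50.35 − 10) − 305.0 = 138.5·ln 40.35 − 305.0 = 138.5·3.6976 − 305.0 = 207.116.
Gain = 207.116 / 96.771 = 2.1403 → 2.140.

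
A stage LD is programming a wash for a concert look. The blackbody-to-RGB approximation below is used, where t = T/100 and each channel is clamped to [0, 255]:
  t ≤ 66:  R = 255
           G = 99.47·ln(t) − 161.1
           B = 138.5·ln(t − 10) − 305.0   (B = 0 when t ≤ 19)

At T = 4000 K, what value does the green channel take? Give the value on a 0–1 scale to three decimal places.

t = 4000/100 = 40; the t ≤ 66 branch applies.
G = 99.47·ln 40 − 161.1 = 99.47·3.6889 − 161.1 = 205.833.
On a 0–1 scale: 205.833/255 = 0.8072 → 0.807.

0.807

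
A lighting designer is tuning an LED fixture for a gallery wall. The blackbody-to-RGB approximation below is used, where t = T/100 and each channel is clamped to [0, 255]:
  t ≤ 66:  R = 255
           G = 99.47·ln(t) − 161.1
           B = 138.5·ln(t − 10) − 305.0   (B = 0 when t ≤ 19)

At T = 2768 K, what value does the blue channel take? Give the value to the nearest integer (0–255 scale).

93

t = 2768/100 = 27.68; the t ≤ 66 branch applies.
B = 138.5·ln(27.68 − 10) − 305.0 = 138.5·ln 17.68 − 305.0 = 138.5·2.8724 − 305.0 = 92.832.
Rounded: 93.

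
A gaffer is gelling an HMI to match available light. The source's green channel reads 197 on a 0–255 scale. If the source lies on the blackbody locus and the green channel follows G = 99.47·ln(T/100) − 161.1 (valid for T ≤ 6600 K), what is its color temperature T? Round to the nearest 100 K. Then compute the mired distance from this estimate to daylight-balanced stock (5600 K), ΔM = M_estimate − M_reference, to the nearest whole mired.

+92 mireds

ln t = (197 + 161.1) / 99.47 = 3.6001.
t = e^3.6001 = 36.601.
T = 100·t = 3660 K → 3700 K to the nearest 100 K.
M_estimate = 10⁶/3700 = 270.27; M_reference = 10⁶/5600 = 178.57.
ΔM = 270.27 − 178.57 = 91.70 → +92 mireds.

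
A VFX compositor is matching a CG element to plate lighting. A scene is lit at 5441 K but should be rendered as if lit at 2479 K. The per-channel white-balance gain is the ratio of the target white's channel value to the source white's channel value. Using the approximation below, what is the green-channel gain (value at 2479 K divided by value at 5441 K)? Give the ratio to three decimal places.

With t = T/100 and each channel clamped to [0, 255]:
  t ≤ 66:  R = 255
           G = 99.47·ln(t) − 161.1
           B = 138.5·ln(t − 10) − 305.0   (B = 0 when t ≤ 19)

At 5441 K (t = 54.41):
  G = 99.47·ln 54.41 − 161.1 = 99.47·3.9965 − 161.1 = 236.437.
At 2479 K (t = 24.79):
  G = 99.47·ln 24.79 − 161.1 = 99.47·3.2104 − 161.1 = 158.243.
Gain = 158.243 / 236.437 = 0.6693 → 0.669.

0.669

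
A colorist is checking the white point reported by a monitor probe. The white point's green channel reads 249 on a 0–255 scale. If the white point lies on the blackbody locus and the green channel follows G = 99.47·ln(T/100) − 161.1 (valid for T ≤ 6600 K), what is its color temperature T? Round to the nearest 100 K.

6200 K

ln t = (249 + 161.1) / 99.47 = 4.1229.
t = e^4.1229 = 61.735.
T = 100·t = 6174 K → 6200 K to the nearest 100 K.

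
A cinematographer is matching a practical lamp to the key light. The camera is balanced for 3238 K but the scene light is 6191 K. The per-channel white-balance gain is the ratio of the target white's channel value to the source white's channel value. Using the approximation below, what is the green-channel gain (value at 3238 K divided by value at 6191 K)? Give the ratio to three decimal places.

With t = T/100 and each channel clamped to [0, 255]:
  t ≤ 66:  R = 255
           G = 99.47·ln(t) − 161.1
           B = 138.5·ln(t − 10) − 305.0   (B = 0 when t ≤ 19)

At 6191 K (t = 61.91):
  G = 99.47·ln 61.91 − 161.1 = 99.47·4.1257 − 161.1 = 249.282.
At 3238 K (t = 32.38):
  G = 99.47·ln 32.38 − 161.1 = 99.47·3.4775 − 161.1 = 184.811.
Gain = 184.811 / 249.282 = 0.7414 → 0.741.

0.741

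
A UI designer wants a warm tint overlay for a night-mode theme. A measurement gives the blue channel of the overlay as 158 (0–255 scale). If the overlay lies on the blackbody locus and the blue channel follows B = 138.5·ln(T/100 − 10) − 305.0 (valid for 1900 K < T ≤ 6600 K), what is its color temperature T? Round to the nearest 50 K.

3850 K

ln(t − 10) = (158 + 305.0) / 138.5 = 3.3430.
t − 10 = e^3.3430 = 28.303, so t = 38.303.
T = 100·t = 3830 K → 3850 K to the nearest 50 K.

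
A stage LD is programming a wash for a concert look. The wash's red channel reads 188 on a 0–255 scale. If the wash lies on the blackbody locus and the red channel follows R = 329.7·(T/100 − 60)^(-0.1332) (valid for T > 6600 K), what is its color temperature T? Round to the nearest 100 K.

12800 K

(t − 60)^(-0.1332) = 188/329.7 = 0.57022.
t − 60 = 0.57022^(1/-0.1332) = 0.57022^(-7.508) = 67.848, so t = 127.848.
T = 100·t = 12785 K → 12800 K to the nearest 100 K.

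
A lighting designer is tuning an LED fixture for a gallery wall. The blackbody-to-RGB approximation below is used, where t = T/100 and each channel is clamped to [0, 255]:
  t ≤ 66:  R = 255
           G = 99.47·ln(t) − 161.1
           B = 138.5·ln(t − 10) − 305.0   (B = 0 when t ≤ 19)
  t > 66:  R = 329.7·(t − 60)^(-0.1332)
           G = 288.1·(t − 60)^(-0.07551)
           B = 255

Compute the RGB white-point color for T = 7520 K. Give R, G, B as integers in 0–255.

R=229, G=235, B=255

t = 7520/100 = 75.2; the t > 66 branch applies.
R = 329.7·(75.2 − 60)^(-0.1332) = 329.7·15.2^(-0.1332) = 329.7·0.69595 = 229.455.
G = 288.1·(75.2 − 60)^(-0.07551) = 288.1·15.2^(-0.07551) = 288.1·0.81425 = 234.586.
B = 255 by definition for t > 66.
Rounded: (229, 235, 255).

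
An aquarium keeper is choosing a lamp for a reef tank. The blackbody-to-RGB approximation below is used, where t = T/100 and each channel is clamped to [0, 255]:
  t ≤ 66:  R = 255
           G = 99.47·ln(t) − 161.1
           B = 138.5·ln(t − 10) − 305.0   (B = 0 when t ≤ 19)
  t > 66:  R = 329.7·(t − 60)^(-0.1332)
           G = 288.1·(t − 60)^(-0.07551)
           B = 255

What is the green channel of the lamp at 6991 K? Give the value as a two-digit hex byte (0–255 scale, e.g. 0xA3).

t = 6991/100 = 69.91; the t > 66 branch applies.
G = 288.1·(69.91 − 60)^(-0.07551) = 288.1·9.91^(-0.07551) = 288.1·0.84098 = 242.287.
Rounded: 242; in hex, 0xF2.

0xF2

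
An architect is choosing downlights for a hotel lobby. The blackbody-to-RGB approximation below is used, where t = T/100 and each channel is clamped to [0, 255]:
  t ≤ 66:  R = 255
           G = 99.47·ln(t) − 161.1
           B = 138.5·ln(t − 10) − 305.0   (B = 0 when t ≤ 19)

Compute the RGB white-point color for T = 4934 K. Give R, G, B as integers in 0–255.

t = 4934/100 = 49.34; the t ≤ 66 branch applies.
R = 255 by definition for t ≤ 66.
G = 99.47·ln 49.34 − 161.1 = 99.47·3.8987 − 161.1 = 226.707.
B = 138.5·ln(49.34 − 10) − 305.0 = 138.5·ln 39.34 − 305.0 = 138.5·3.6722 − 305.0 = 203.605.
Rounded: (255, 227, 204).

R=255, G=227, B=204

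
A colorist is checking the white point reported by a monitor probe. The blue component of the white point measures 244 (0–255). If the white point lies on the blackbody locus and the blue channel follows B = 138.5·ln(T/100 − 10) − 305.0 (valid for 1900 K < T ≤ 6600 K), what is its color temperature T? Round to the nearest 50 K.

6250 K

ln(t − 10) = (244 + 305.0) / 138.5 = 3.9639.
t − 10 = e^3.9639 = 52.662, so t = 62.662.
T = 100·t = 6266 K → 6250 K to the nearest 50 K.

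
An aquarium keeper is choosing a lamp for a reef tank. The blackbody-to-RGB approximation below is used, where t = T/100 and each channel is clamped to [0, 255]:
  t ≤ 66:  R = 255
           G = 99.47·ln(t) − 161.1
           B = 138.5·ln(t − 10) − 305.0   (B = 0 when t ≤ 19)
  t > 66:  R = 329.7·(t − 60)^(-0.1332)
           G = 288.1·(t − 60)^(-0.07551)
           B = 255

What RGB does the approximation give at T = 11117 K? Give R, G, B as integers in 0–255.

t = 11117/100 = 111.17; the t > 66 branch applies.
R = 329.7·(111.17 − 60)^(-0.1332) = 329.7·51.17^(-0.1332) = 329.7·0.59205 = 195.199.
G = 288.1·(111.17 − 60)^(-0.07551) = 288.1·51.17^(-0.07551) = 288.1·0.74294 = 214.040.
B = 255 by definition for t > 66.
Rounded: (195, 214, 255).

R=195, G=214, B=255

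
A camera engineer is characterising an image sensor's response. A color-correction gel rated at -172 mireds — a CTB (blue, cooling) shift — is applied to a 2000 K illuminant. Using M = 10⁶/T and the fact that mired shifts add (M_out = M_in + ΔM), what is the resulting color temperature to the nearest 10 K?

3050 K

M_in = 10⁶/2000 = 500.00 mireds.
M_out = 500.00 + (-172) = 328.00 mireds.
T_out = 10⁶/328.00 = 3048.8 K → 3050 K.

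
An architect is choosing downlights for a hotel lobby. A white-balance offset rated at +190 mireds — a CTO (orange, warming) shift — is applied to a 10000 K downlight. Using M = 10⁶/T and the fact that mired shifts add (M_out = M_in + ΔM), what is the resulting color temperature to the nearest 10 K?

M_in = 10⁶/10000 = 100.00 mireds.
M_out = 100.00 + (+190) = 290.00 mireds.
T_out = 10⁶/290.00 = 3448.3 K → 3450 K.

3450 K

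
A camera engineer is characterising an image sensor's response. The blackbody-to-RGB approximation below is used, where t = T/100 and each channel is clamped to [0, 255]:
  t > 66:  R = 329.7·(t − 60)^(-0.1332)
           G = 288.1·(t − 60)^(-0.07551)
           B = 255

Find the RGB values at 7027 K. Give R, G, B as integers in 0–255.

R=242, G=242, B=255

t = 7027/100 = 70.27; the t > 66 branch applies.
R = 329.7·(70.27 − 60)^(-0.1332) = 329.7·10.27^(-0.1332) = 329.7·0.73326 = 241.756.
G = 288.1·(70.27 − 60)^(-0.07551) = 288.1·10.27^(-0.07551) = 288.1·0.83872 = 241.635.
B = 255 by definition for t > 66.
Rounded: (242, 242, 255).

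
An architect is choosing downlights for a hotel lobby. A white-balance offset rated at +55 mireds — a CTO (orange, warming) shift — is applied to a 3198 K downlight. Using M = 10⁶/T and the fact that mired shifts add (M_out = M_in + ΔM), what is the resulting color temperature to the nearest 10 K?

M_in = 10⁶/3198 = 312.70 mireds.
M_out = 312.70 + (+55) = 367.70 mireds.
T_out = 10⁶/367.70 = 2719.6 K → 2720 K.

2720 K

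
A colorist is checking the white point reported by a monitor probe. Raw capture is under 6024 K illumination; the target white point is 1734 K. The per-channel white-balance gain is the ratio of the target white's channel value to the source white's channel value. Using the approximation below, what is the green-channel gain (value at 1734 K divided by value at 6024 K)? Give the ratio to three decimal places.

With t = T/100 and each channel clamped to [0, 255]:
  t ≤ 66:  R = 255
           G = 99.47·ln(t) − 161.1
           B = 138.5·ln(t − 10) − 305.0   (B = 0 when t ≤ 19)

At 6024 K (t = 60.24):
  G = 99.47·ln 60.24 − 161.1 = 99.47·4.0983 − 161.1 = 246.562.
At 1734 K (t = 17.34):
  G = 99.47·ln 17.34 − 161.1 = 99.47·2.8530 − 161.1 = 122.689.
Gain = 122.689 / 246.562 = 0.4976 → 0.498.

0.498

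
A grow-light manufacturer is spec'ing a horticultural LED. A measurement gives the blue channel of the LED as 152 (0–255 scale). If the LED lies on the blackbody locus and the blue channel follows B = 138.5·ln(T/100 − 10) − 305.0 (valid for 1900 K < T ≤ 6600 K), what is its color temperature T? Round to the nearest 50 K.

3700 K

ln(t − 10) = (152 + 305.0) / 138.5 = 3.2996.
t − 10 = e^3.2996 = 27.103, so t = 37.103.
T = 100·t = 3710 K → 3700 K to the nearest 50 K.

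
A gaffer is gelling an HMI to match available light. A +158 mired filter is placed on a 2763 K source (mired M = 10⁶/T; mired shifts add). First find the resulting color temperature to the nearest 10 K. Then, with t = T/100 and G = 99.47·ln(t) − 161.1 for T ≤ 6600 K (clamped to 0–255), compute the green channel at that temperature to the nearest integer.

M_in = 10⁶/2763 = 361.93; M_out = 361.93 + (+158) = 519.93.
T_out = 10⁶/519.93 = 1923.4 K → 1920 K; t = 19.2.
G = 99.47·ln 19.2 − 161.1 = 99.47·2.9549 − 161.1 = 132.825.
Rounded: 133.

133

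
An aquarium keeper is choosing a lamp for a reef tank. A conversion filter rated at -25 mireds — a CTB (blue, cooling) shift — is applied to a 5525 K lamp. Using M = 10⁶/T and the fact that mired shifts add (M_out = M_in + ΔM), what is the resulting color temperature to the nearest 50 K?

6400 K

M_in = 10⁶/5525 = 181.00 mireds.
M_out = 181.00 + (-25) = 156.00 mireds.
T_out = 10⁶/156.00 = 6410.4 K → 6400 K.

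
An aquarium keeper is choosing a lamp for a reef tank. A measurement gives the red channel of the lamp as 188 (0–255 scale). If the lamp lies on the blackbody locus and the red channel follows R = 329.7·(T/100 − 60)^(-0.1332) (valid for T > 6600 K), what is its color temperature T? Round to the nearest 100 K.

(t − 60)^(-0.1332) = 188/329.7 = 0.57022.
t − 60 = 0.57022^(1/-0.1332) = 0.57022^(-7.508) = 67.848, so t = 127.848.
T = 100·t = 12785 K → 12800 K to the nearest 100 K.

12800 K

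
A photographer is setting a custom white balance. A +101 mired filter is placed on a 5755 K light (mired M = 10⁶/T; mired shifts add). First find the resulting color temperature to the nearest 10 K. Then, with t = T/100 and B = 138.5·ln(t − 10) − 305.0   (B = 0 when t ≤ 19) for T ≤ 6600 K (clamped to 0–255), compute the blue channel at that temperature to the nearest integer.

M_in = 10⁶/5755 = 173.76; M_out = 173.76 + (+101) = 274.76.
T_out = 10⁶/274.76 = 3639.5 K → 3640 K; t = 36.4.
B = 138.5·ln(36.4 − 10) − 305.0 = 138.5·ln 26.4 − 305.0 = 138.5·3.2734 − 305.0 = 148.361.
Rounded: 148.

148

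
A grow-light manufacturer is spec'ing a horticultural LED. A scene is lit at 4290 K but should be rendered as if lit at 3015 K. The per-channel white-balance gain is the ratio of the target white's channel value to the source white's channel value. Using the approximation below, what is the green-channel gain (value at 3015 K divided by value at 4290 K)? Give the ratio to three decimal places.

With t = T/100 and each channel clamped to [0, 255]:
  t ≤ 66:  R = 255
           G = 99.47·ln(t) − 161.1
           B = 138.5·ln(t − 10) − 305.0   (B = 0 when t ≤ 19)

At 4290 K (t = 42.9):
  G = 99.47·ln 42.9 − 161.1 = 99.47·3.7589 − 161.1 = 212.795.
At 3015 K (t = 30.15):
  G = 99.47·ln 30.15 − 161.1 = 99.47·3.4062 − 161.1 = 177.713.
Gain = 177.713 / 212.795 = 0.8351 → 0.835.

0.835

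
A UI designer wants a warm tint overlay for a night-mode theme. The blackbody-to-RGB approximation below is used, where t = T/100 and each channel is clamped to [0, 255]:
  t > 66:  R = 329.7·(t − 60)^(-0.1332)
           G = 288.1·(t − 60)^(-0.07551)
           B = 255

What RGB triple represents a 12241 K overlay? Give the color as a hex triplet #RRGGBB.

t = 12241/100 = 122.41; the t > 66 branch applies.
R = 329.7·(122.41 − 60)^(-0.1332) = 329.7·62.41^(-0.1332) = 329.7·0.57660 = 190.104.
G = 288.1·(122.41 − 60)^(-0.07551) = 288.1·62.41^(-0.07551) = 288.1·0.73188 = 210.855.
B = 255 by definition for t > 66.
Rounded: (190, 211, 255).
In hex: #BED3FF.

#BED3FF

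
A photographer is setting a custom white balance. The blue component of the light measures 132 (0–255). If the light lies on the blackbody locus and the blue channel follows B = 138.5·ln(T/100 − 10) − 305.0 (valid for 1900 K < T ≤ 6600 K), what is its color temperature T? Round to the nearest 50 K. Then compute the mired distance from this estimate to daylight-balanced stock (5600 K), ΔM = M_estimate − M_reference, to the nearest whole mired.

+120 mireds

ln(t − 10) = (132 + 305.0) / 138.5 = 3.1552.
t − 10 = e^3.1552 = 23.459, so t = 33.459.
T = 100·t = 3346 K → 3350 K to the nearest 50 K.
M_estimate = 10⁶/3350 = 298.51; M_reference = 10⁶/5600 = 178.57.
ΔM = 298.51 − 178.57 = 119.94 → +120 mireds.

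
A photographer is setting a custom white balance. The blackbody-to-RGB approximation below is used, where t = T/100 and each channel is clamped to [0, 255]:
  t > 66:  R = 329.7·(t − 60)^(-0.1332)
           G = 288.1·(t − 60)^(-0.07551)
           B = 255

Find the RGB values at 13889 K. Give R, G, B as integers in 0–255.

R=184, G=207, B=255

t = 13889/100 = 138.89; the t > 66 branch applies.
R = 329.7·(138.89 − 60)^(-0.1332) = 329.7·78.89^(-0.1332) = 329.7·0.55888 = 184.262.
G = 288.1·(138.89 − 60)^(-0.07551) = 288.1·78.89^(-0.07551) = 288.1·0.71904 = 207.157.
B = 255 by definition for t > 66.
Rounded: (184, 207, 255).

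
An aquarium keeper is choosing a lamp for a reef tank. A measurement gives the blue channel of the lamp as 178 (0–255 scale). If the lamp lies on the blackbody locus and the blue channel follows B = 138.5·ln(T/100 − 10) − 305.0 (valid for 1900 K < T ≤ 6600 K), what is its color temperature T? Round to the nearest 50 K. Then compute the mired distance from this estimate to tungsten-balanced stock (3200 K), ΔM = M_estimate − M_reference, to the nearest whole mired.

-77 mireds

ln(t − 10) = (178 + 305.0) / 138.5 = 3.4874.
t − 10 = e^3.4874 = 32.700, so t = 42.700.
T = 100·t = 4270 K → 4250 K to the nearest 50 K.
M_estimate = 10⁶/4250 = 235.29; M_reference = 10⁶/3200 = 312.50.
ΔM = 235.29 − 312.50 = -77.21 → -77 mireds.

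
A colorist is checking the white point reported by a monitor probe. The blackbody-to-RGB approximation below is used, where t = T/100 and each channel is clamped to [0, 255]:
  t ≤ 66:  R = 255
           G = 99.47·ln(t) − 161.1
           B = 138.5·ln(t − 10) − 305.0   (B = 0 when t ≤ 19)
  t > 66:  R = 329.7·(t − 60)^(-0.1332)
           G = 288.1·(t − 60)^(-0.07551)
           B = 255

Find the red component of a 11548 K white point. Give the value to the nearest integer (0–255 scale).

193

t = 11548/100 = 115.48; the t > 66 branch applies.
R = 329.7·(115.48 − 60)^(-0.1332) = 329.7·55.48^(-0.1332) = 329.7·0.58571 = 193.108.
Rounded: 193.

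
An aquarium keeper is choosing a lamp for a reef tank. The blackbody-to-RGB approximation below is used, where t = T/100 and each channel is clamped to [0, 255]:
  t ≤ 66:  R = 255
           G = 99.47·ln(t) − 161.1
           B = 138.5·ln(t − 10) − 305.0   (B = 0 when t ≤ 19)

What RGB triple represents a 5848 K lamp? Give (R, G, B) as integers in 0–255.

t = 5848/100 = 58.48; the t ≤ 66 branch applies.
R = 255 by definition for t ≤ 66.
G = 99.47·ln 58.48 − 161.1 = 99.47·4.0687 − 161.1 = 243.612.
B = 138.5·ln(58.48 − 10) − 305.0 = 138.5·ln 48.48 − 305.0 = 138.5·3.8812 − 305.0 = 232.539.
Rounded: (255, 244, 233).

(255, 244, 233)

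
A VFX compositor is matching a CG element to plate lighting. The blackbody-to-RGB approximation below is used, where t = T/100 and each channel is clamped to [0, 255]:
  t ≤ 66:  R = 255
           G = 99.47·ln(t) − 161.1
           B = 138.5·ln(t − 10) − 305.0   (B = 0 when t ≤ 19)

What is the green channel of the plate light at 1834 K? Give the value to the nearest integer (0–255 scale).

128

t = 1834/100 = 18.34; the t ≤ 66 branch applies.
G = 99.47·ln 18.34 − 161.1 = 99.47·2.9091 − 161.1 = 128.267.
Rounded: 128.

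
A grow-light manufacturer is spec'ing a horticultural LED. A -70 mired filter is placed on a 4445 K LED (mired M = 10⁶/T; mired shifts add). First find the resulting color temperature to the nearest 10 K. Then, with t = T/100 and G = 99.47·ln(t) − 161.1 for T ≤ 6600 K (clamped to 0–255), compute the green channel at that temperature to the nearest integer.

M_in = 10⁶/4445 = 224.97; M_out = 224.97 + (-70) = 154.97.
T_out = 10⁶/154.97 = 6452.8 K → 6450 K; t = 64.5.
G = 99.47·ln 64.5 − 161.1 = 99.47·4.1667 − 161.1 = 253.358.
Rounded: 253.

253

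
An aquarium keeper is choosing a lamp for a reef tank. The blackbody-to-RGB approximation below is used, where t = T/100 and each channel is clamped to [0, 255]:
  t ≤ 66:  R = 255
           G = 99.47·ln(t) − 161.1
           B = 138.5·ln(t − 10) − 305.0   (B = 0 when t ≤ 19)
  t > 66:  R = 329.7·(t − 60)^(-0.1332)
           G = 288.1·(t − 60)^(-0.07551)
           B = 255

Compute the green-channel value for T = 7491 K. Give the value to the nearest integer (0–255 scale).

235

t = 7491/100 = 74.91; the t > 66 branch applies.
G = 288.1·(74.91 − 60)^(-0.07551) = 288.1·14.91^(-0.07551) = 288.1·0.81544 = 234.928.
Rounded: 235.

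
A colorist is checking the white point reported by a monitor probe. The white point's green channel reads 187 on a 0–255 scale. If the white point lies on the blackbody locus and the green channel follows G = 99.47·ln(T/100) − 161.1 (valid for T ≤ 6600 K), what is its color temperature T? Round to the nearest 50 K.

3300 K

ln t = (187 + 161.1) / 99.47 = 3.4995.
t = e^3.4995 = 33.100.
T = 100·t = 3310 K → 3300 K to the nearest 50 K.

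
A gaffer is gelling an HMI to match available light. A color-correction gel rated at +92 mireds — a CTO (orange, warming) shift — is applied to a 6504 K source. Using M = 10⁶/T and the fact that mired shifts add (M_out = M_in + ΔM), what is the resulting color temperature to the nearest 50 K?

M_in = 10⁶/6504 = 153.75 mireds.
M_out = 153.75 + (+92) = 245.75 mireds.
T_out = 10⁶/245.75 = 4069.2 K → 4050 K.

4050 K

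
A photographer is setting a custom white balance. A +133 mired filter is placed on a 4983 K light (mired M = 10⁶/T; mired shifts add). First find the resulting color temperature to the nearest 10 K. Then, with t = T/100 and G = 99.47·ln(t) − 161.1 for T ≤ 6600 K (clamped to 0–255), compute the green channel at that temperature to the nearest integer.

177

M_in = 10⁶/4983 = 200.68; M_out = 200.68 + (+133) = 333.68.
T_out = 10⁶/333.68 = 2996.9 K → 3000 K; t = 30.
G = 99.47·ln 30 − 161.1 = 99.47·3.4012 − 161.1 = 177.217.
Rounded: 177.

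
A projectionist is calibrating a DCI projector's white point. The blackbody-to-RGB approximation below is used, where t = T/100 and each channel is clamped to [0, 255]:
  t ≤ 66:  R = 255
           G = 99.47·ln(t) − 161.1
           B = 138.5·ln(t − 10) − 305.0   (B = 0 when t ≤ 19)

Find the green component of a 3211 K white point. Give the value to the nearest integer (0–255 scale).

t = 3211/100 = 32.11; the t ≤ 66 branch applies.
G = 99.47·ln 32.11 − 161.1 = 99.47·3.4692 − 161.1 = 183.978.
Rounded: 184.

184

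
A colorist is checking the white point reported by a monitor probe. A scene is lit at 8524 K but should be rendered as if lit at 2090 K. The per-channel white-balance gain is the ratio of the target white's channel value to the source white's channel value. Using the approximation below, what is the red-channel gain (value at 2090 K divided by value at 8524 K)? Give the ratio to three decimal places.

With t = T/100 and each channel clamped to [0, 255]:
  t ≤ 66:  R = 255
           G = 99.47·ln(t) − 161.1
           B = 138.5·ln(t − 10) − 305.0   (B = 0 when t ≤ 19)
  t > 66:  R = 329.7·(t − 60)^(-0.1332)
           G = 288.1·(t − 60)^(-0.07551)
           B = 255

1.189

At 8524 K (t = 85.24):
  R = 329.7·(85.24 − 60)^(-0.1332) = 329.7·25.24^(-0.1332) = 329.7·0.65049 = 214.467.
At 2090 K (t = 20.9):
  R = 255 by definition for t ≤ 66.
Gain = 255.000 / 214.467 = 1.1890 → 1.189.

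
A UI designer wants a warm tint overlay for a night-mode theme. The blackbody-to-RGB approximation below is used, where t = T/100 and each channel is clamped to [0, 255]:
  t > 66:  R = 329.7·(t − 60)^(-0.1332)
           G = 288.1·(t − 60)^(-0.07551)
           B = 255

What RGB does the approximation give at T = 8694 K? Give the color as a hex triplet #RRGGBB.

t = 8694/100 = 86.94; the t > 66 branch applies.
R = 329.7·(86.94 − 60)^(-0.1332) = 329.7·26.94^(-0.1332) = 329.7·0.64487 = 212.613.
G = 288.1·(86.94 − 60)^(-0.07551) = 288.1·26.94^(-0.07551) = 288.1·0.77981 = 224.664.
B = 255 by definition for t > 66.
Rounded: (213, 225, 255).
In hex: #D5E1FF.

#D5E1FF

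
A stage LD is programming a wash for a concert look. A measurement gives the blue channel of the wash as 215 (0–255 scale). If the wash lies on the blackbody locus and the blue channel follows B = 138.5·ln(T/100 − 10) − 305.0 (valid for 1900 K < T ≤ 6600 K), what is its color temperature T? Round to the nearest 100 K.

5300 K

ln(t − 10) = (215 + 305.0) / 138.5 = 3.7545.
t − 10 = e^3.7545 = 42.713, so t = 52.713.
T = 100·t = 5271 K → 5300 K to the nearest 100 K.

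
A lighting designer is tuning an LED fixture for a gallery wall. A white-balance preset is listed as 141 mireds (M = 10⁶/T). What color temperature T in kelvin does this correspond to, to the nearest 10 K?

7090 K

T = 10⁶ / 141 = 7092.20 K → 7090 K.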